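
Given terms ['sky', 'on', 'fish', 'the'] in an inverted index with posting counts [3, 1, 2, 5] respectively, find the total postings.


Summing posting list sizes:
'sky': 3 postings
'on': 1 postings
'fish': 2 postings
'the': 5 postings
Total = 3 + 1 + 2 + 5 = 11

11


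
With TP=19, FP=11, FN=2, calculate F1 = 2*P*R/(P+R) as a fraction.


F1 = 2 * P * R / (P + R)
P = TP/(TP+FP) = 19/30 = 19/30
R = TP/(TP+FN) = 19/21 = 19/21
2 * P * R = 2 * 19/30 * 19/21 = 361/315
P + R = 19/30 + 19/21 = 323/210
F1 = 361/315 / 323/210 = 38/51

38/51


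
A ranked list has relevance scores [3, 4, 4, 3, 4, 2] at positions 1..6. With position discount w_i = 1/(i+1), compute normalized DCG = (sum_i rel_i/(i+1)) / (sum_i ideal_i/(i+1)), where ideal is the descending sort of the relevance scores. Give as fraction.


Position discount weights w_i = 1/(i+1) for i=1..6:
Weights = [1/2, 1/3, 1/4, 1/5, 1/6, 1/7]
Actual relevance: [3, 4, 4, 3, 4, 2]
DCG = 3/2 + 4/3 + 4/4 + 3/5 + 4/6 + 2/7 = 377/70
Ideal relevance (sorted desc): [4, 4, 4, 3, 3, 2]
Ideal DCG = 4/2 + 4/3 + 4/4 + 3/5 + 3/6 + 2/7 = 1201/210
nDCG = DCG / ideal_DCG = 377/70 / 1201/210 = 1131/1201

1131/1201


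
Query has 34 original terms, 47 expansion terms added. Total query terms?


Original terms: 34
Expansion terms: 47
Total = 34 + 47 = 81

81


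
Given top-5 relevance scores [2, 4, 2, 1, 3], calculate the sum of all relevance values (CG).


Cumulative Gain = sum of relevance scores
Position 1: rel=2, running sum=2
Position 2: rel=4, running sum=6
Position 3: rel=2, running sum=8
Position 4: rel=1, running sum=9
Position 5: rel=3, running sum=12
CG = 12

12


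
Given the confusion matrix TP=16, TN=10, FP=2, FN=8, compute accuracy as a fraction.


Accuracy = (TP + TN) / (TP + TN + FP + FN)
TP + TN = 16 + 10 = 26
Total = 16 + 10 + 2 + 8 = 36
Accuracy = 26 / 36 = 13/18

13/18


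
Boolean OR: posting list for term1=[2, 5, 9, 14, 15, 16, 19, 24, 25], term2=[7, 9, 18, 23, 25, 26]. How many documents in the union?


Boolean OR: find union of posting lists
term1 docs: [2, 5, 9, 14, 15, 16, 19, 24, 25]
term2 docs: [7, 9, 18, 23, 25, 26]
Union: [2, 5, 7, 9, 14, 15, 16, 18, 19, 23, 24, 25, 26]
|union| = 13

13


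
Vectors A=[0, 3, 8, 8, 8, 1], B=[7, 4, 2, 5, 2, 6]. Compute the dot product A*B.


Dot product = sum of element-wise products
A[0]*B[0] = 0*7 = 0
A[1]*B[1] = 3*4 = 12
A[2]*B[2] = 8*2 = 16
A[3]*B[3] = 8*5 = 40
A[4]*B[4] = 8*2 = 16
A[5]*B[5] = 1*6 = 6
Sum = 0 + 12 + 16 + 40 + 16 + 6 = 90

90


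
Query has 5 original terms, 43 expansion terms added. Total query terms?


Original terms: 5
Expansion terms: 43
Total = 5 + 43 = 48

48


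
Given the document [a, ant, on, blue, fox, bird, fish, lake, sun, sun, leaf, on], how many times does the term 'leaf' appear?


Document has 12 words
Scanning for 'leaf':
Found at positions: [10]
Count = 1

1


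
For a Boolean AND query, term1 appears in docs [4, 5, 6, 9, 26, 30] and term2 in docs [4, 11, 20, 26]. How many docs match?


Boolean AND: find intersection of posting lists
term1 docs: [4, 5, 6, 9, 26, 30]
term2 docs: [4, 11, 20, 26]
Intersection: [4, 26]
|intersection| = 2

2


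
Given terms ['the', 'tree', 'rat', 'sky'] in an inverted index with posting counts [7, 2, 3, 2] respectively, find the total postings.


Summing posting list sizes:
'the': 7 postings
'tree': 2 postings
'rat': 3 postings
'sky': 2 postings
Total = 7 + 2 + 3 + 2 = 14

14


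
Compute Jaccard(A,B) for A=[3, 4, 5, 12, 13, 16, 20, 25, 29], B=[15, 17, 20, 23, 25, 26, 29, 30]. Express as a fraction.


A intersect B = [20, 25, 29]
|A intersect B| = 3
A union B = [3, 4, 5, 12, 13, 15, 16, 17, 20, 23, 25, 26, 29, 30]
|A union B| = 14
Jaccard = 3/14 = 3/14

3/14


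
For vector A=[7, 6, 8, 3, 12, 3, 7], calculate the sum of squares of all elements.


|A|^2 = sum of squared components
A[0]^2 = 7^2 = 49
A[1]^2 = 6^2 = 36
A[2]^2 = 8^2 = 64
A[3]^2 = 3^2 = 9
A[4]^2 = 12^2 = 144
A[5]^2 = 3^2 = 9
A[6]^2 = 7^2 = 49
Sum = 49 + 36 + 64 + 9 + 144 + 9 + 49 = 360

360


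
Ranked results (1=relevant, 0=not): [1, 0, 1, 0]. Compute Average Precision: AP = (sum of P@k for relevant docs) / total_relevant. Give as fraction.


Computing P@k for each relevant position:
Position 1: relevant, P@1 = 1/1 = 1
Position 2: not relevant
Position 3: relevant, P@3 = 2/3 = 2/3
Position 4: not relevant
Sum of P@k = 1 + 2/3 = 5/3
AP = 5/3 / 2 = 5/6

5/6


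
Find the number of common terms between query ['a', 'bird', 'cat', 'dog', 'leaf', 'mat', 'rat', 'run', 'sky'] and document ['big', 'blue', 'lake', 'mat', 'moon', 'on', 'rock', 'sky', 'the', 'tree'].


Query terms: ['a', 'bird', 'cat', 'dog', 'leaf', 'mat', 'rat', 'run', 'sky']
Document terms: ['big', 'blue', 'lake', 'mat', 'moon', 'on', 'rock', 'sky', 'the', 'tree']
Common terms: ['mat', 'sky']
Overlap count = 2

2


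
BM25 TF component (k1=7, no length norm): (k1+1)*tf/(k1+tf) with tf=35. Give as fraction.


BM25 TF component = (k1+1)*tf / (k1+tf)
k1 = 7, tf = 35
Numerator = (7+1)*35 = 280
Denominator = 7 + 35 = 42
= 280/42 = 20/3

20/3


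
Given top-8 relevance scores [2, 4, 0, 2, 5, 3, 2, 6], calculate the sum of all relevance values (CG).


Cumulative Gain = sum of relevance scores
Position 1: rel=2, running sum=2
Position 2: rel=4, running sum=6
Position 3: rel=0, running sum=6
Position 4: rel=2, running sum=8
Position 5: rel=5, running sum=13
Position 6: rel=3, running sum=16
Position 7: rel=2, running sum=18
Position 8: rel=6, running sum=24
CG = 24

24


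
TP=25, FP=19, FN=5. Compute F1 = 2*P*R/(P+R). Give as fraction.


F1 = 2 * P * R / (P + R)
P = TP/(TP+FP) = 25/44 = 25/44
R = TP/(TP+FN) = 25/30 = 5/6
2 * P * R = 2 * 25/44 * 5/6 = 125/132
P + R = 25/44 + 5/6 = 185/132
F1 = 125/132 / 185/132 = 25/37

25/37


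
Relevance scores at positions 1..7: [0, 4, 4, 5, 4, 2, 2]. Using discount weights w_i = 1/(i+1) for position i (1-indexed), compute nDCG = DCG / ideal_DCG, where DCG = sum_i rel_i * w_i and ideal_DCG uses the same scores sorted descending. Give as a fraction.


Position discount weights w_i = 1/(i+1) for i=1..7:
Weights = [1/2, 1/3, 1/4, 1/5, 1/6, 1/7, 1/8]
Actual relevance: [0, 4, 4, 5, 4, 2, 2]
DCG = 0/2 + 4/3 + 4/4 + 5/5 + 4/6 + 2/7 + 2/8 = 127/28
Ideal relevance (sorted desc): [5, 4, 4, 4, 2, 2, 0]
Ideal DCG = 5/2 + 4/3 + 4/4 + 4/5 + 2/6 + 2/7 + 0/8 = 1313/210
nDCG = DCG / ideal_DCG = 127/28 / 1313/210 = 1905/2626

1905/2626


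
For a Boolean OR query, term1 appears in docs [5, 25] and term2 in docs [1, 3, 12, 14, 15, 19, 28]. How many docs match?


Boolean OR: find union of posting lists
term1 docs: [5, 25]
term2 docs: [1, 3, 12, 14, 15, 19, 28]
Union: [1, 3, 5, 12, 14, 15, 19, 25, 28]
|union| = 9

9


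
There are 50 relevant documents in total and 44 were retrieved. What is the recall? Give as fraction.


Recall = retrieved_relevant / total_relevant
= 44 / 50
= 44 / (44 + 6)
= 22/25

22/25


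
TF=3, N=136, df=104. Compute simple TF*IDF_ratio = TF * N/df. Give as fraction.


TF * (N/df)
= 3 * (136/104)
= 3 * 17/13
= 51/13

51/13


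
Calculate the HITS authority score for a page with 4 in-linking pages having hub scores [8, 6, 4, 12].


Authority = sum of hub scores of in-linkers
In-link 1: hub score = 8
In-link 2: hub score = 6
In-link 3: hub score = 4
In-link 4: hub score = 12
Authority = 8 + 6 + 4 + 12 = 30

30


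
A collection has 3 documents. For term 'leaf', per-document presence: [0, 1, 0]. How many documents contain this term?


Checking each document for 'leaf':
Doc 1: absent
Doc 2: present
Doc 3: absent
df = sum of presences = 0 + 1 + 0 = 1

1


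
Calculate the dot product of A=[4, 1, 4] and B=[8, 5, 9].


Dot product = sum of element-wise products
A[0]*B[0] = 4*8 = 32
A[1]*B[1] = 1*5 = 5
A[2]*B[2] = 4*9 = 36
Sum = 32 + 5 + 36 = 73

73


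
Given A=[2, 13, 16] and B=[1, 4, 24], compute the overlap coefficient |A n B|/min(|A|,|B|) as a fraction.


A intersect B = []
|A intersect B| = 0
min(|A|, |B|) = min(3, 3) = 3
Overlap = 0 / 3 = 0

0


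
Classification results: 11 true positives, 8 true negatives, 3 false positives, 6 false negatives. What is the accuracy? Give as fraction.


Accuracy = (TP + TN) / (TP + TN + FP + FN)
TP + TN = 11 + 8 = 19
Total = 11 + 8 + 3 + 6 = 28
Accuracy = 19 / 28 = 19/28

19/28


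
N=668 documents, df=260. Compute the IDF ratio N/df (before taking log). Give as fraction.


IDF ratio = N / df
= 668 / 260
= 167/65

167/65


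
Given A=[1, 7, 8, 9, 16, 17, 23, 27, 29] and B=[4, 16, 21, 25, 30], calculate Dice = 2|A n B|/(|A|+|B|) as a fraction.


A intersect B = [16]
|A intersect B| = 1
|A| = 9, |B| = 5
Dice = 2*1 / (9+5)
= 2 / 14 = 1/7

1/7


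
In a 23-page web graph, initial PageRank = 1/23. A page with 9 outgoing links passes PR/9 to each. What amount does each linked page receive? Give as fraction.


Initial PR = 1/23 = 1/23
Outlinks = 9
Contribution per link = PR / outlinks
= 1/23 / 9
= 1/207

1/207


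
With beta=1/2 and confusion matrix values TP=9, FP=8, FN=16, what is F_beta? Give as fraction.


P = TP/(TP+FP) = 9/17 = 9/17
R = TP/(TP+FN) = 9/25 = 9/25
beta^2 = 1/2^2 = 1/4
(1 + beta^2) = 5/4
Numerator = (1+beta^2)*P*R = 81/340
Denominator = beta^2*P + R = 9/68 + 9/25 = 837/1700
F_beta = 15/31

15/31


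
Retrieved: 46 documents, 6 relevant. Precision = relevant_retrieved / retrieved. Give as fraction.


Precision = relevant_retrieved / total_retrieved
= 6 / 46
= 6 / (6 + 40)
= 3/23

3/23


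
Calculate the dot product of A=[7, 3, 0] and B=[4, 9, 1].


Dot product = sum of element-wise products
A[0]*B[0] = 7*4 = 28
A[1]*B[1] = 3*9 = 27
A[2]*B[2] = 0*1 = 0
Sum = 28 + 27 + 0 = 55

55


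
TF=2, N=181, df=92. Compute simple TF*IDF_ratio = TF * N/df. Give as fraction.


TF * (N/df)
= 2 * (181/92)
= 2 * 181/92
= 181/46

181/46


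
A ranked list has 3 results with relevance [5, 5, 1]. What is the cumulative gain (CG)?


Cumulative Gain = sum of relevance scores
Position 1: rel=5, running sum=5
Position 2: rel=5, running sum=10
Position 3: rel=1, running sum=11
CG = 11

11


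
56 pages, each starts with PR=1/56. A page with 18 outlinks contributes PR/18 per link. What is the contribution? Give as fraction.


Initial PR = 1/56 = 1/56
Outlinks = 18
Contribution per link = PR / outlinks
= 1/56 / 18
= 1/1008

1/1008


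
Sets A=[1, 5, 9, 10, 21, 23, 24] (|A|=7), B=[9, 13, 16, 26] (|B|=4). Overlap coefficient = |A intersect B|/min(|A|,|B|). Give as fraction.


A intersect B = [9]
|A intersect B| = 1
min(|A|, |B|) = min(7, 4) = 4
Overlap = 1 / 4 = 1/4

1/4


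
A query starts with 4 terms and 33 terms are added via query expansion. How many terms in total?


Original terms: 4
Expansion terms: 33
Total = 4 + 33 = 37

37


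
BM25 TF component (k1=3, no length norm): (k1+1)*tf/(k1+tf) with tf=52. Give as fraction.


BM25 TF component = (k1+1)*tf / (k1+tf)
k1 = 3, tf = 52
Numerator = (3+1)*52 = 208
Denominator = 3 + 52 = 55
= 208/55 = 208/55

208/55


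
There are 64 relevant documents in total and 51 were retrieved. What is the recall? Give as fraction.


Recall = retrieved_relevant / total_relevant
= 51 / 64
= 51 / (51 + 13)
= 51/64

51/64


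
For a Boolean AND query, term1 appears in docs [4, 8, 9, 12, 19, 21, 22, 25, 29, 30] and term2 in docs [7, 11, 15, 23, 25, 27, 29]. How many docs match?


Boolean AND: find intersection of posting lists
term1 docs: [4, 8, 9, 12, 19, 21, 22, 25, 29, 30]
term2 docs: [7, 11, 15, 23, 25, 27, 29]
Intersection: [25, 29]
|intersection| = 2

2


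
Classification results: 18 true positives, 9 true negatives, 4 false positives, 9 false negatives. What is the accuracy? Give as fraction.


Accuracy = (TP + TN) / (TP + TN + FP + FN)
TP + TN = 18 + 9 = 27
Total = 18 + 9 + 4 + 9 = 40
Accuracy = 27 / 40 = 27/40

27/40


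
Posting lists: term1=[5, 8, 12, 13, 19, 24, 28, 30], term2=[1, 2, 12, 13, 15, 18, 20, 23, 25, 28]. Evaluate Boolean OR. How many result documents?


Boolean OR: find union of posting lists
term1 docs: [5, 8, 12, 13, 19, 24, 28, 30]
term2 docs: [1, 2, 12, 13, 15, 18, 20, 23, 25, 28]
Union: [1, 2, 5, 8, 12, 13, 15, 18, 19, 20, 23, 24, 25, 28, 30]
|union| = 15

15


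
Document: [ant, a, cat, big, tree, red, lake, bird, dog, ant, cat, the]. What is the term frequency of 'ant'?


Document has 12 words
Scanning for 'ant':
Found at positions: [0, 9]
Count = 2

2


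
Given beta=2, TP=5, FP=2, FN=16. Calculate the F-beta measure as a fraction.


P = TP/(TP+FP) = 5/7 = 5/7
R = TP/(TP+FN) = 5/21 = 5/21
beta^2 = 2^2 = 4
(1 + beta^2) = 5
Numerator = (1+beta^2)*P*R = 125/147
Denominator = beta^2*P + R = 20/7 + 5/21 = 65/21
F_beta = 25/91

25/91


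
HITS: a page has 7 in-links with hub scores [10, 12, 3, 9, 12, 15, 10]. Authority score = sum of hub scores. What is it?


Authority = sum of hub scores of in-linkers
In-link 1: hub score = 10
In-link 2: hub score = 12
In-link 3: hub score = 3
In-link 4: hub score = 9
In-link 5: hub score = 12
In-link 6: hub score = 15
In-link 7: hub score = 10
Authority = 10 + 12 + 3 + 9 + 12 + 15 + 10 = 71

71


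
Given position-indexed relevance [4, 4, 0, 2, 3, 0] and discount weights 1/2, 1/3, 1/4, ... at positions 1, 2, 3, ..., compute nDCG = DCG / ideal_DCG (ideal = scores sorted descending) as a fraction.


Position discount weights w_i = 1/(i+1) for i=1..6:
Weights = [1/2, 1/3, 1/4, 1/5, 1/6, 1/7]
Actual relevance: [4, 4, 0, 2, 3, 0]
DCG = 4/2 + 4/3 + 0/4 + 2/5 + 3/6 + 0/7 = 127/30
Ideal relevance (sorted desc): [4, 4, 3, 2, 0, 0]
Ideal DCG = 4/2 + 4/3 + 3/4 + 2/5 + 0/6 + 0/7 = 269/60
nDCG = DCG / ideal_DCG = 127/30 / 269/60 = 254/269

254/269


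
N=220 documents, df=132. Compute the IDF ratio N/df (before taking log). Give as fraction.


IDF ratio = N / df
= 220 / 132
= 5/3

5/3


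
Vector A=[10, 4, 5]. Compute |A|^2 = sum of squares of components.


|A|^2 = sum of squared components
A[0]^2 = 10^2 = 100
A[1]^2 = 4^2 = 16
A[2]^2 = 5^2 = 25
Sum = 100 + 16 + 25 = 141

141


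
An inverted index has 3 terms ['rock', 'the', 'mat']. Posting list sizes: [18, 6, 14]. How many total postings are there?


Summing posting list sizes:
'rock': 18 postings
'the': 6 postings
'mat': 14 postings
Total = 18 + 6 + 14 = 38

38


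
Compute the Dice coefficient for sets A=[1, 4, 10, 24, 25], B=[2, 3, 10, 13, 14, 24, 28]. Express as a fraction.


A intersect B = [10, 24]
|A intersect B| = 2
|A| = 5, |B| = 7
Dice = 2*2 / (5+7)
= 4 / 12 = 1/3

1/3


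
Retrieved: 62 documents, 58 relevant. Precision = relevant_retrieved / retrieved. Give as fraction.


Precision = relevant_retrieved / total_retrieved
= 58 / 62
= 58 / (58 + 4)
= 29/31

29/31


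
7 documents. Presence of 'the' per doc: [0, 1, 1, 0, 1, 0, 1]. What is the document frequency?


Checking each document for 'the':
Doc 1: absent
Doc 2: present
Doc 3: present
Doc 4: absent
Doc 5: present
Doc 6: absent
Doc 7: present
df = sum of presences = 0 + 1 + 1 + 0 + 1 + 0 + 1 = 4

4


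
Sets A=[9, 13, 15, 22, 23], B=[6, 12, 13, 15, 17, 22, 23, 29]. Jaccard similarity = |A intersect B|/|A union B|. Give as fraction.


A intersect B = [13, 15, 22, 23]
|A intersect B| = 4
A union B = [6, 9, 12, 13, 15, 17, 22, 23, 29]
|A union B| = 9
Jaccard = 4/9 = 4/9

4/9


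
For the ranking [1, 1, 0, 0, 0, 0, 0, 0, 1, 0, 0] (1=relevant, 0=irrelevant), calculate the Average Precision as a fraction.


Computing P@k for each relevant position:
Position 1: relevant, P@1 = 1/1 = 1
Position 2: relevant, P@2 = 2/2 = 1
Position 3: not relevant
Position 4: not relevant
Position 5: not relevant
Position 6: not relevant
Position 7: not relevant
Position 8: not relevant
Position 9: relevant, P@9 = 3/9 = 1/3
Position 10: not relevant
Position 11: not relevant
Sum of P@k = 1 + 1 + 1/3 = 7/3
AP = 7/3 / 3 = 7/9

7/9


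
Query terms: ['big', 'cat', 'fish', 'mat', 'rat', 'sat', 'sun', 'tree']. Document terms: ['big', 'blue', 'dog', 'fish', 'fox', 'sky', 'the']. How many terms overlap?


Query terms: ['big', 'cat', 'fish', 'mat', 'rat', 'sat', 'sun', 'tree']
Document terms: ['big', 'blue', 'dog', 'fish', 'fox', 'sky', 'the']
Common terms: ['big', 'fish']
Overlap count = 2

2


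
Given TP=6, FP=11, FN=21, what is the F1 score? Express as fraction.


F1 = 2 * P * R / (P + R)
P = TP/(TP+FP) = 6/17 = 6/17
R = TP/(TP+FN) = 6/27 = 2/9
2 * P * R = 2 * 6/17 * 2/9 = 8/51
P + R = 6/17 + 2/9 = 88/153
F1 = 8/51 / 88/153 = 3/11

3/11


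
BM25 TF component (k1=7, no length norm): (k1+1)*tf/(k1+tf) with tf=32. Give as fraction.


BM25 TF component = (k1+1)*tf / (k1+tf)
k1 = 7, tf = 32
Numerator = (7+1)*32 = 256
Denominator = 7 + 32 = 39
= 256/39 = 256/39

256/39


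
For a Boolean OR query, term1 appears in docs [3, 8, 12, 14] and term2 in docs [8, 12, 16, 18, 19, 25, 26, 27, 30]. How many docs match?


Boolean OR: find union of posting lists
term1 docs: [3, 8, 12, 14]
term2 docs: [8, 12, 16, 18, 19, 25, 26, 27, 30]
Union: [3, 8, 12, 14, 16, 18, 19, 25, 26, 27, 30]
|union| = 11

11


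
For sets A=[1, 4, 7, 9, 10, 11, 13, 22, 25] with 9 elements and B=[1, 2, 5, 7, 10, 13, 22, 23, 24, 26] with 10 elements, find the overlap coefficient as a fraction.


A intersect B = [1, 7, 10, 13, 22]
|A intersect B| = 5
min(|A|, |B|) = min(9, 10) = 9
Overlap = 5 / 9 = 5/9

5/9


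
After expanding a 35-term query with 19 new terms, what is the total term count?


Original terms: 35
Expansion terms: 19
Total = 35 + 19 = 54

54


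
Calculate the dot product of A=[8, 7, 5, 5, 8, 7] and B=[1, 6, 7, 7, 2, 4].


Dot product = sum of element-wise products
A[0]*B[0] = 8*1 = 8
A[1]*B[1] = 7*6 = 42
A[2]*B[2] = 5*7 = 35
A[3]*B[3] = 5*7 = 35
A[4]*B[4] = 8*2 = 16
A[5]*B[5] = 7*4 = 28
Sum = 8 + 42 + 35 + 35 + 16 + 28 = 164

164


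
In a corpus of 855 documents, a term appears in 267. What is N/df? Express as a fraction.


IDF ratio = N / df
= 855 / 267
= 285/89

285/89


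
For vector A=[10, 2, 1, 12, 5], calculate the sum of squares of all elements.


|A|^2 = sum of squared components
A[0]^2 = 10^2 = 100
A[1]^2 = 2^2 = 4
A[2]^2 = 1^2 = 1
A[3]^2 = 12^2 = 144
A[4]^2 = 5^2 = 25
Sum = 100 + 4 + 1 + 144 + 25 = 274

274


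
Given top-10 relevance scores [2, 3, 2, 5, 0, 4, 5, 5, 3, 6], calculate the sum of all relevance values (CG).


Cumulative Gain = sum of relevance scores
Position 1: rel=2, running sum=2
Position 2: rel=3, running sum=5
Position 3: rel=2, running sum=7
Position 4: rel=5, running sum=12
Position 5: rel=0, running sum=12
Position 6: rel=4, running sum=16
Position 7: rel=5, running sum=21
Position 8: rel=5, running sum=26
Position 9: rel=3, running sum=29
Position 10: rel=6, running sum=35
CG = 35

35


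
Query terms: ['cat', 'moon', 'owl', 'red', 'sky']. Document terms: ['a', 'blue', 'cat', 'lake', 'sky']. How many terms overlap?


Query terms: ['cat', 'moon', 'owl', 'red', 'sky']
Document terms: ['a', 'blue', 'cat', 'lake', 'sky']
Common terms: ['cat', 'sky']
Overlap count = 2

2


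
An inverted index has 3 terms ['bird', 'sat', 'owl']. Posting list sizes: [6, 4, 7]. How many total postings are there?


Summing posting list sizes:
'bird': 6 postings
'sat': 4 postings
'owl': 7 postings
Total = 6 + 4 + 7 = 17

17


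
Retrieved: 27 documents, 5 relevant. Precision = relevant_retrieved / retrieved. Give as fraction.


Precision = relevant_retrieved / total_retrieved
= 5 / 27
= 5 / (5 + 22)
= 5/27

5/27


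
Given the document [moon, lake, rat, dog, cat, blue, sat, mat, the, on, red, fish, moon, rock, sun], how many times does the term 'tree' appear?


Document has 15 words
Scanning for 'tree':
Term not found in document
Count = 0

0


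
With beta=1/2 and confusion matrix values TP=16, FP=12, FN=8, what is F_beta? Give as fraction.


P = TP/(TP+FP) = 16/28 = 4/7
R = TP/(TP+FN) = 16/24 = 2/3
beta^2 = 1/2^2 = 1/4
(1 + beta^2) = 5/4
Numerator = (1+beta^2)*P*R = 10/21
Denominator = beta^2*P + R = 1/7 + 2/3 = 17/21
F_beta = 10/17

10/17


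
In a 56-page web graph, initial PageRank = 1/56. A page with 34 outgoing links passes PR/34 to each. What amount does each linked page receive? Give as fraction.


Initial PR = 1/56 = 1/56
Outlinks = 34
Contribution per link = PR / outlinks
= 1/56 / 34
= 1/1904

1/1904


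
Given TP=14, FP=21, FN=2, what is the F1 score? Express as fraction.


F1 = 2 * P * R / (P + R)
P = TP/(TP+FP) = 14/35 = 2/5
R = TP/(TP+FN) = 14/16 = 7/8
2 * P * R = 2 * 2/5 * 7/8 = 7/10
P + R = 2/5 + 7/8 = 51/40
F1 = 7/10 / 51/40 = 28/51

28/51


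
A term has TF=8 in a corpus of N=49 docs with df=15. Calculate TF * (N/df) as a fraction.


TF * (N/df)
= 8 * (49/15)
= 8 * 49/15
= 392/15

392/15


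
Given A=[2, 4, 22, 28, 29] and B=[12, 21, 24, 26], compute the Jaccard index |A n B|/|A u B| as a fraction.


A intersect B = []
|A intersect B| = 0
A union B = [2, 4, 12, 21, 22, 24, 26, 28, 29]
|A union B| = 9
Jaccard = 0/9 = 0

0


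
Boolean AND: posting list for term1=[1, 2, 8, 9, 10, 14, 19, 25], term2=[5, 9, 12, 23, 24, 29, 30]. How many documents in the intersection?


Boolean AND: find intersection of posting lists
term1 docs: [1, 2, 8, 9, 10, 14, 19, 25]
term2 docs: [5, 9, 12, 23, 24, 29, 30]
Intersection: [9]
|intersection| = 1

1


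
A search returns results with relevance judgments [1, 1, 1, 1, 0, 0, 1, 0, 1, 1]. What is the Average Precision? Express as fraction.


Computing P@k for each relevant position:
Position 1: relevant, P@1 = 1/1 = 1
Position 2: relevant, P@2 = 2/2 = 1
Position 3: relevant, P@3 = 3/3 = 1
Position 4: relevant, P@4 = 4/4 = 1
Position 5: not relevant
Position 6: not relevant
Position 7: relevant, P@7 = 5/7 = 5/7
Position 8: not relevant
Position 9: relevant, P@9 = 6/9 = 2/3
Position 10: relevant, P@10 = 7/10 = 7/10
Sum of P@k = 1 + 1 + 1 + 1 + 5/7 + 2/3 + 7/10 = 1277/210
AP = 1277/210 / 7 = 1277/1470

1277/1470


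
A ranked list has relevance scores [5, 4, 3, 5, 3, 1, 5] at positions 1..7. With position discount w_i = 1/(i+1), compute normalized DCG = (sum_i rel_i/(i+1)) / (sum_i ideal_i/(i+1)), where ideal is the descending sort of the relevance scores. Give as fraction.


Position discount weights w_i = 1/(i+1) for i=1..7:
Weights = [1/2, 1/3, 1/4, 1/5, 1/6, 1/7, 1/8]
Actual relevance: [5, 4, 3, 5, 3, 1, 5]
DCG = 5/2 + 4/3 + 3/4 + 5/5 + 3/6 + 1/7 + 5/8 = 1151/168
Ideal relevance (sorted desc): [5, 5, 5, 4, 3, 3, 1]
Ideal DCG = 5/2 + 5/3 + 5/4 + 4/5 + 3/6 + 3/7 + 1/8 = 6107/840
nDCG = DCG / ideal_DCG = 1151/168 / 6107/840 = 5755/6107

5755/6107


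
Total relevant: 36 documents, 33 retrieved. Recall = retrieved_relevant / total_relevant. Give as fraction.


Recall = retrieved_relevant / total_relevant
= 33 / 36
= 33 / (33 + 3)
= 11/12

11/12


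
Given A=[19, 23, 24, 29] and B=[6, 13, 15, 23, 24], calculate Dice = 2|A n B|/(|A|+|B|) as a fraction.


A intersect B = [23, 24]
|A intersect B| = 2
|A| = 4, |B| = 5
Dice = 2*2 / (4+5)
= 4 / 9 = 4/9

4/9


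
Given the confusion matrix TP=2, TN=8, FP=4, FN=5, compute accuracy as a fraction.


Accuracy = (TP + TN) / (TP + TN + FP + FN)
TP + TN = 2 + 8 = 10
Total = 2 + 8 + 4 + 5 = 19
Accuracy = 10 / 19 = 10/19

10/19


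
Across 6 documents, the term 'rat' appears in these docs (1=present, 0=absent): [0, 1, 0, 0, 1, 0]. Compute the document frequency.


Checking each document for 'rat':
Doc 1: absent
Doc 2: present
Doc 3: absent
Doc 4: absent
Doc 5: present
Doc 6: absent
df = sum of presences = 0 + 1 + 0 + 0 + 1 + 0 = 2

2


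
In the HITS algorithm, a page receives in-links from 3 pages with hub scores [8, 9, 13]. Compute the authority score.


Authority = sum of hub scores of in-linkers
In-link 1: hub score = 8
In-link 2: hub score = 9
In-link 3: hub score = 13
Authority = 8 + 9 + 13 = 30

30


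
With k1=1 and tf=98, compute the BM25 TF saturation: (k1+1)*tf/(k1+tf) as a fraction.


BM25 TF component = (k1+1)*tf / (k1+tf)
k1 = 1, tf = 98
Numerator = (1+1)*98 = 196
Denominator = 1 + 98 = 99
= 196/99 = 196/99

196/99


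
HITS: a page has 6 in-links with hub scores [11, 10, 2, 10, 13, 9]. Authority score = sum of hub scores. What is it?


Authority = sum of hub scores of in-linkers
In-link 1: hub score = 11
In-link 2: hub score = 10
In-link 3: hub score = 2
In-link 4: hub score = 10
In-link 5: hub score = 13
In-link 6: hub score = 9
Authority = 11 + 10 + 2 + 10 + 13 + 9 = 55

55


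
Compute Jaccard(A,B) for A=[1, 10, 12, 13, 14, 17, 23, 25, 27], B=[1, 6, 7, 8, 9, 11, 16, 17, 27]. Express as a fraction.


A intersect B = [1, 17, 27]
|A intersect B| = 3
A union B = [1, 6, 7, 8, 9, 10, 11, 12, 13, 14, 16, 17, 23, 25, 27]
|A union B| = 15
Jaccard = 3/15 = 1/5

1/5


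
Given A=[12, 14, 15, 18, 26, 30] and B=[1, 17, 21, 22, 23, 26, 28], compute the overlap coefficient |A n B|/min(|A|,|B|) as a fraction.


A intersect B = [26]
|A intersect B| = 1
min(|A|, |B|) = min(6, 7) = 6
Overlap = 1 / 6 = 1/6

1/6


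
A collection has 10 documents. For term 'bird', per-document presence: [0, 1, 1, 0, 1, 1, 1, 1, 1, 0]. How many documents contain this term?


Checking each document for 'bird':
Doc 1: absent
Doc 2: present
Doc 3: present
Doc 4: absent
Doc 5: present
Doc 6: present
Doc 7: present
Doc 8: present
Doc 9: present
Doc 10: absent
df = sum of presences = 0 + 1 + 1 + 0 + 1 + 1 + 1 + 1 + 1 + 0 = 7

7


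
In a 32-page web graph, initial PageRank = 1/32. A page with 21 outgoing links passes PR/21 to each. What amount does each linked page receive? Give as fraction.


Initial PR = 1/32 = 1/32
Outlinks = 21
Contribution per link = PR / outlinks
= 1/32 / 21
= 1/672

1/672


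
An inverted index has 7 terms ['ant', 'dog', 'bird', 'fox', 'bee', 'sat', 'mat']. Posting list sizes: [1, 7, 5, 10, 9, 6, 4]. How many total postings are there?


Summing posting list sizes:
'ant': 1 postings
'dog': 7 postings
'bird': 5 postings
'fox': 10 postings
'bee': 9 postings
'sat': 6 postings
'mat': 4 postings
Total = 1 + 7 + 5 + 10 + 9 + 6 + 4 = 42

42


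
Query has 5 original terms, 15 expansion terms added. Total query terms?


Original terms: 5
Expansion terms: 15
Total = 5 + 15 = 20

20


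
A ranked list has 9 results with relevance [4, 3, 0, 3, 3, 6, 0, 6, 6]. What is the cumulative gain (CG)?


Cumulative Gain = sum of relevance scores
Position 1: rel=4, running sum=4
Position 2: rel=3, running sum=7
Position 3: rel=0, running sum=7
Position 4: rel=3, running sum=10
Position 5: rel=3, running sum=13
Position 6: rel=6, running sum=19
Position 7: rel=0, running sum=19
Position 8: rel=6, running sum=25
Position 9: rel=6, running sum=31
CG = 31

31


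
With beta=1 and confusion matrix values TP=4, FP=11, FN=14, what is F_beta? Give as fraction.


P = TP/(TP+FP) = 4/15 = 4/15
R = TP/(TP+FN) = 4/18 = 2/9
beta^2 = 1^2 = 1
(1 + beta^2) = 2
Numerator = (1+beta^2)*P*R = 16/135
Denominator = beta^2*P + R = 4/15 + 2/9 = 22/45
F_beta = 8/33

8/33


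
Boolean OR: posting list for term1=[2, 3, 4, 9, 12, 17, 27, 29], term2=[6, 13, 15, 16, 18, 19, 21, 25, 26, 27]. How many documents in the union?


Boolean OR: find union of posting lists
term1 docs: [2, 3, 4, 9, 12, 17, 27, 29]
term2 docs: [6, 13, 15, 16, 18, 19, 21, 25, 26, 27]
Union: [2, 3, 4, 6, 9, 12, 13, 15, 16, 17, 18, 19, 21, 25, 26, 27, 29]
|union| = 17

17


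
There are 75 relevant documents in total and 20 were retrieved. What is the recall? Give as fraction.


Recall = retrieved_relevant / total_relevant
= 20 / 75
= 20 / (20 + 55)
= 4/15

4/15


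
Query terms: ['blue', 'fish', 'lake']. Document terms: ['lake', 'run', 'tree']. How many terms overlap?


Query terms: ['blue', 'fish', 'lake']
Document terms: ['lake', 'run', 'tree']
Common terms: ['lake']
Overlap count = 1

1


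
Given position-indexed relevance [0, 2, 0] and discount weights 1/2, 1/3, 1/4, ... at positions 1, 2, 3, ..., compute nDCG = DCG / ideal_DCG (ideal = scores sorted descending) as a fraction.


Position discount weights w_i = 1/(i+1) for i=1..3:
Weights = [1/2, 1/3, 1/4]
Actual relevance: [0, 2, 0]
DCG = 0/2 + 2/3 + 0/4 = 2/3
Ideal relevance (sorted desc): [2, 0, 0]
Ideal DCG = 2/2 + 0/3 + 0/4 = 1
nDCG = DCG / ideal_DCG = 2/3 / 1 = 2/3

2/3


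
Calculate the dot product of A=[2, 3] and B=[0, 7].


Dot product = sum of element-wise products
A[0]*B[0] = 2*0 = 0
A[1]*B[1] = 3*7 = 21
Sum = 0 + 21 = 21

21


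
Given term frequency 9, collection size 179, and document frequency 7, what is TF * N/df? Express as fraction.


TF * (N/df)
= 9 * (179/7)
= 9 * 179/7
= 1611/7

1611/7


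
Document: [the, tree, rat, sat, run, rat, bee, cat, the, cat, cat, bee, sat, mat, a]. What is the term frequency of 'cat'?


Document has 15 words
Scanning for 'cat':
Found at positions: [7, 9, 10]
Count = 3

3


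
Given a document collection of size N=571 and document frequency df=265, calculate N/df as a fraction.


IDF ratio = N / df
= 571 / 265
= 571/265

571/265


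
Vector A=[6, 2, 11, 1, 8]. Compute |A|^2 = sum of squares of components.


|A|^2 = sum of squared components
A[0]^2 = 6^2 = 36
A[1]^2 = 2^2 = 4
A[2]^2 = 11^2 = 121
A[3]^2 = 1^2 = 1
A[4]^2 = 8^2 = 64
Sum = 36 + 4 + 121 + 1 + 64 = 226

226


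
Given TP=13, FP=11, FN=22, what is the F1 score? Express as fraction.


F1 = 2 * P * R / (P + R)
P = TP/(TP+FP) = 13/24 = 13/24
R = TP/(TP+FN) = 13/35 = 13/35
2 * P * R = 2 * 13/24 * 13/35 = 169/420
P + R = 13/24 + 13/35 = 767/840
F1 = 169/420 / 767/840 = 26/59

26/59


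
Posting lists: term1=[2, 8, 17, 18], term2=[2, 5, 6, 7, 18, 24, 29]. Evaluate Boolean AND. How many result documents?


Boolean AND: find intersection of posting lists
term1 docs: [2, 8, 17, 18]
term2 docs: [2, 5, 6, 7, 18, 24, 29]
Intersection: [2, 18]
|intersection| = 2

2


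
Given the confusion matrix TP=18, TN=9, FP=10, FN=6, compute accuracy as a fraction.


Accuracy = (TP + TN) / (TP + TN + FP + FN)
TP + TN = 18 + 9 = 27
Total = 18 + 9 + 10 + 6 = 43
Accuracy = 27 / 43 = 27/43

27/43


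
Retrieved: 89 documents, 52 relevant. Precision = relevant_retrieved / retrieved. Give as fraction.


Precision = relevant_retrieved / total_retrieved
= 52 / 89
= 52 / (52 + 37)
= 52/89

52/89


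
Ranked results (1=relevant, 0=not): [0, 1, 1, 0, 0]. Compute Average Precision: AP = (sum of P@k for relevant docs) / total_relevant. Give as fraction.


Computing P@k for each relevant position:
Position 1: not relevant
Position 2: relevant, P@2 = 1/2 = 1/2
Position 3: relevant, P@3 = 2/3 = 2/3
Position 4: not relevant
Position 5: not relevant
Sum of P@k = 1/2 + 2/3 = 7/6
AP = 7/6 / 2 = 7/12

7/12


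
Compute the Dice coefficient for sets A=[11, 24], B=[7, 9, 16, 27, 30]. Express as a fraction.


A intersect B = []
|A intersect B| = 0
|A| = 2, |B| = 5
Dice = 2*0 / (2+5)
= 0 / 7 = 0

0


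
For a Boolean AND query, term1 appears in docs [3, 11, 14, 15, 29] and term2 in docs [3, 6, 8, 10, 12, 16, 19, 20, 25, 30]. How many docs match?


Boolean AND: find intersection of posting lists
term1 docs: [3, 11, 14, 15, 29]
term2 docs: [3, 6, 8, 10, 12, 16, 19, 20, 25, 30]
Intersection: [3]
|intersection| = 1

1


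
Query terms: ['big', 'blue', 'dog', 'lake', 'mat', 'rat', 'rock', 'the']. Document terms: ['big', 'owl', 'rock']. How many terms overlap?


Query terms: ['big', 'blue', 'dog', 'lake', 'mat', 'rat', 'rock', 'the']
Document terms: ['big', 'owl', 'rock']
Common terms: ['big', 'rock']
Overlap count = 2

2


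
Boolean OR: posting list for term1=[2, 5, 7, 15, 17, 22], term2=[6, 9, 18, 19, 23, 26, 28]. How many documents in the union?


Boolean OR: find union of posting lists
term1 docs: [2, 5, 7, 15, 17, 22]
term2 docs: [6, 9, 18, 19, 23, 26, 28]
Union: [2, 5, 6, 7, 9, 15, 17, 18, 19, 22, 23, 26, 28]
|union| = 13

13


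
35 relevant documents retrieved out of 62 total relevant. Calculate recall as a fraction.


Recall = retrieved_relevant / total_relevant
= 35 / 62
= 35 / (35 + 27)
= 35/62

35/62


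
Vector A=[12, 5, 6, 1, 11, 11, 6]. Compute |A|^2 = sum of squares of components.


|A|^2 = sum of squared components
A[0]^2 = 12^2 = 144
A[1]^2 = 5^2 = 25
A[2]^2 = 6^2 = 36
A[3]^2 = 1^2 = 1
A[4]^2 = 11^2 = 121
A[5]^2 = 11^2 = 121
A[6]^2 = 6^2 = 36
Sum = 144 + 25 + 36 + 1 + 121 + 121 + 36 = 484

484


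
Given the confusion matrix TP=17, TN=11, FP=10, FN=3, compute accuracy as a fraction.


Accuracy = (TP + TN) / (TP + TN + FP + FN)
TP + TN = 17 + 11 = 28
Total = 17 + 11 + 10 + 3 = 41
Accuracy = 28 / 41 = 28/41

28/41


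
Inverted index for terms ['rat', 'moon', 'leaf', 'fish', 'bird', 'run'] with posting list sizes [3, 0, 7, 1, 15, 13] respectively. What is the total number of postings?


Summing posting list sizes:
'rat': 3 postings
'moon': 0 postings
'leaf': 7 postings
'fish': 1 postings
'bird': 15 postings
'run': 13 postings
Total = 3 + 0 + 7 + 1 + 15 + 13 = 39

39


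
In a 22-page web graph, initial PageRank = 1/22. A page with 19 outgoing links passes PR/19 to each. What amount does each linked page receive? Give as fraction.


Initial PR = 1/22 = 1/22
Outlinks = 19
Contribution per link = PR / outlinks
= 1/22 / 19
= 1/418

1/418


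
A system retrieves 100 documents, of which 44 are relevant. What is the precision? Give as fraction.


Precision = relevant_retrieved / total_retrieved
= 44 / 100
= 44 / (44 + 56)
= 11/25

11/25


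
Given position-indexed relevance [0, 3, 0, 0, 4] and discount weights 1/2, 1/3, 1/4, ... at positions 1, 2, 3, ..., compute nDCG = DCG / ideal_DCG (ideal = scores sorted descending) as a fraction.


Position discount weights w_i = 1/(i+1) for i=1..5:
Weights = [1/2, 1/3, 1/4, 1/5, 1/6]
Actual relevance: [0, 3, 0, 0, 4]
DCG = 0/2 + 3/3 + 0/4 + 0/5 + 4/6 = 5/3
Ideal relevance (sorted desc): [4, 3, 0, 0, 0]
Ideal DCG = 4/2 + 3/3 + 0/4 + 0/5 + 0/6 = 3
nDCG = DCG / ideal_DCG = 5/3 / 3 = 5/9

5/9


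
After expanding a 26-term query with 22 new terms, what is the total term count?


Original terms: 26
Expansion terms: 22
Total = 26 + 22 = 48

48


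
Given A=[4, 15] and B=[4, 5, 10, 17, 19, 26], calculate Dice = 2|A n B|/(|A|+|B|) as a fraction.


A intersect B = [4]
|A intersect B| = 1
|A| = 2, |B| = 6
Dice = 2*1 / (2+6)
= 2 / 8 = 1/4

1/4


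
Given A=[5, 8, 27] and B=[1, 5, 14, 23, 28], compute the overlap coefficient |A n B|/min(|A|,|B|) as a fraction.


A intersect B = [5]
|A intersect B| = 1
min(|A|, |B|) = min(3, 5) = 3
Overlap = 1 / 3 = 1/3

1/3


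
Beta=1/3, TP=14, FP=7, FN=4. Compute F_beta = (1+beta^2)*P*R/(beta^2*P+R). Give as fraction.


P = TP/(TP+FP) = 14/21 = 2/3
R = TP/(TP+FN) = 14/18 = 7/9
beta^2 = 1/3^2 = 1/9
(1 + beta^2) = 10/9
Numerator = (1+beta^2)*P*R = 140/243
Denominator = beta^2*P + R = 2/27 + 7/9 = 23/27
F_beta = 140/207

140/207


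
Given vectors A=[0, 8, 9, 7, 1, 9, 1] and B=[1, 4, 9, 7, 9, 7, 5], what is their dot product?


Dot product = sum of element-wise products
A[0]*B[0] = 0*1 = 0
A[1]*B[1] = 8*4 = 32
A[2]*B[2] = 9*9 = 81
A[3]*B[3] = 7*7 = 49
A[4]*B[4] = 1*9 = 9
A[5]*B[5] = 9*7 = 63
A[6]*B[6] = 1*5 = 5
Sum = 0 + 32 + 81 + 49 + 9 + 63 + 5 = 239

239


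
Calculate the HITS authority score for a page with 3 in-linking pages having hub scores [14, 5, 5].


Authority = sum of hub scores of in-linkers
In-link 1: hub score = 14
In-link 2: hub score = 5
In-link 3: hub score = 5
Authority = 14 + 5 + 5 = 24

24


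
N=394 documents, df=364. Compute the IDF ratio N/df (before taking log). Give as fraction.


IDF ratio = N / df
= 394 / 364
= 197/182

197/182


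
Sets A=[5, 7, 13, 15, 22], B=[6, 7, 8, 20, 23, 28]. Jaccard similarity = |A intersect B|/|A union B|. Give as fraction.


A intersect B = [7]
|A intersect B| = 1
A union B = [5, 6, 7, 8, 13, 15, 20, 22, 23, 28]
|A union B| = 10
Jaccard = 1/10 = 1/10

1/10


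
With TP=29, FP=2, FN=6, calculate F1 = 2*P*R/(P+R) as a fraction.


F1 = 2 * P * R / (P + R)
P = TP/(TP+FP) = 29/31 = 29/31
R = TP/(TP+FN) = 29/35 = 29/35
2 * P * R = 2 * 29/31 * 29/35 = 1682/1085
P + R = 29/31 + 29/35 = 1914/1085
F1 = 1682/1085 / 1914/1085 = 29/33

29/33


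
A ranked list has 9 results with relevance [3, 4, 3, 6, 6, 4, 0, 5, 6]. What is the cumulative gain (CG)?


Cumulative Gain = sum of relevance scores
Position 1: rel=3, running sum=3
Position 2: rel=4, running sum=7
Position 3: rel=3, running sum=10
Position 4: rel=6, running sum=16
Position 5: rel=6, running sum=22
Position 6: rel=4, running sum=26
Position 7: rel=0, running sum=26
Position 8: rel=5, running sum=31
Position 9: rel=6, running sum=37
CG = 37

37


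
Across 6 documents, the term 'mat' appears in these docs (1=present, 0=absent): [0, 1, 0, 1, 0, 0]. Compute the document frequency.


Checking each document for 'mat':
Doc 1: absent
Doc 2: present
Doc 3: absent
Doc 4: present
Doc 5: absent
Doc 6: absent
df = sum of presences = 0 + 1 + 0 + 1 + 0 + 0 = 2

2


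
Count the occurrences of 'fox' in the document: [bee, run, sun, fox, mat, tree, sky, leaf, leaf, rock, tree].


Document has 11 words
Scanning for 'fox':
Found at positions: [3]
Count = 1

1


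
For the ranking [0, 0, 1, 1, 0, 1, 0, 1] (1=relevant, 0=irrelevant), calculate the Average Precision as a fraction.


Computing P@k for each relevant position:
Position 1: not relevant
Position 2: not relevant
Position 3: relevant, P@3 = 1/3 = 1/3
Position 4: relevant, P@4 = 2/4 = 1/2
Position 5: not relevant
Position 6: relevant, P@6 = 3/6 = 1/2
Position 7: not relevant
Position 8: relevant, P@8 = 4/8 = 1/2
Sum of P@k = 1/3 + 1/2 + 1/2 + 1/2 = 11/6
AP = 11/6 / 4 = 11/24

11/24


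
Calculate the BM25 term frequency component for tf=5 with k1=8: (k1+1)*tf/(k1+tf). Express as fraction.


BM25 TF component = (k1+1)*tf / (k1+tf)
k1 = 8, tf = 5
Numerator = (8+1)*5 = 45
Denominator = 8 + 5 = 13
= 45/13 = 45/13

45/13


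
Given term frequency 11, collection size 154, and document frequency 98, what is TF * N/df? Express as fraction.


TF * (N/df)
= 11 * (154/98)
= 11 * 11/7
= 121/7

121/7


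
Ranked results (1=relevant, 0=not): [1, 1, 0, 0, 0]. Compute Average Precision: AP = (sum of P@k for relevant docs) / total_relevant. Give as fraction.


Computing P@k for each relevant position:
Position 1: relevant, P@1 = 1/1 = 1
Position 2: relevant, P@2 = 2/2 = 1
Position 3: not relevant
Position 4: not relevant
Position 5: not relevant
Sum of P@k = 1 + 1 = 2
AP = 2 / 2 = 1

1


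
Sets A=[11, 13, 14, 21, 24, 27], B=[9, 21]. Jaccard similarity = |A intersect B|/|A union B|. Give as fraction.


A intersect B = [21]
|A intersect B| = 1
A union B = [9, 11, 13, 14, 21, 24, 27]
|A union B| = 7
Jaccard = 1/7 = 1/7

1/7


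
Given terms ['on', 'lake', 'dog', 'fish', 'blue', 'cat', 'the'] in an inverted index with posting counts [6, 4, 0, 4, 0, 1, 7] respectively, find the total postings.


Summing posting list sizes:
'on': 6 postings
'lake': 4 postings
'dog': 0 postings
'fish': 4 postings
'blue': 0 postings
'cat': 1 postings
'the': 7 postings
Total = 6 + 4 + 0 + 4 + 0 + 1 + 7 = 22

22


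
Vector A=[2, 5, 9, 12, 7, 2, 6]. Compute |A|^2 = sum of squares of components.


|A|^2 = sum of squared components
A[0]^2 = 2^2 = 4
A[1]^2 = 5^2 = 25
A[2]^2 = 9^2 = 81
A[3]^2 = 12^2 = 144
A[4]^2 = 7^2 = 49
A[5]^2 = 2^2 = 4
A[6]^2 = 6^2 = 36
Sum = 4 + 25 + 81 + 144 + 49 + 4 + 36 = 343

343


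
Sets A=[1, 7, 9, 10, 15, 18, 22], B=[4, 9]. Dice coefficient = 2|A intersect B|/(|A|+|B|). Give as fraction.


A intersect B = [9]
|A intersect B| = 1
|A| = 7, |B| = 2
Dice = 2*1 / (7+2)
= 2 / 9 = 2/9

2/9


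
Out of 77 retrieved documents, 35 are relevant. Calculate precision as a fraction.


Precision = relevant_retrieved / total_retrieved
= 35 / 77
= 35 / (35 + 42)
= 5/11

5/11


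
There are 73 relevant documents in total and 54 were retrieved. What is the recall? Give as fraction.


Recall = retrieved_relevant / total_relevant
= 54 / 73
= 54 / (54 + 19)
= 54/73

54/73


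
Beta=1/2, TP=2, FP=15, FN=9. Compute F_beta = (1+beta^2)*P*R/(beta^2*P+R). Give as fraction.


P = TP/(TP+FP) = 2/17 = 2/17
R = TP/(TP+FN) = 2/11 = 2/11
beta^2 = 1/2^2 = 1/4
(1 + beta^2) = 5/4
Numerator = (1+beta^2)*P*R = 5/187
Denominator = beta^2*P + R = 1/34 + 2/11 = 79/374
F_beta = 10/79

10/79
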